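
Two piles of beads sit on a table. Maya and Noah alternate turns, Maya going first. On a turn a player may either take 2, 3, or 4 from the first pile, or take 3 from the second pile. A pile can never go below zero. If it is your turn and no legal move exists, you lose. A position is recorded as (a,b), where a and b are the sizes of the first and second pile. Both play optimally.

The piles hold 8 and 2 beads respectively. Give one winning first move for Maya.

Compute win/loss labels from the base case upward. A position with no move is L. Any other position is W if it can reach an L in one move, else L.
No move ever increases a pile, so every position that can arise here has a ≤ 8 and b ≤ 2; it is enough to label the cells with 0 ≤ a ≤ 8 and 0 ≤ b ≤ 2.
Every move lowers a or b (never raises either), so fill the grid row by row in increasing a, and left to right within a row: each cell's successors are then already labelled.
      b=0  b=1  b=2
a=0:    L    L    L
a=1:    L    L    L
a=2:    W    W    W
a=3:    W    W    W
a=4:    W    W    W
a=5:    W    W    W
a=6:    L    L    L
a=7:    L    L    L
a=8:    W    W    W
Cells with no legal move (terminal, hence L): (0,0), (0,1), (0,2), (1,0), (1,1), (1,2).
The remaining L cells, each justified by listing all of its moves:
(6,0): only reaches (4,0)(W), (3,0)(W), (2,0)(W), all W → L
(6,1): only reaches (4,1)(W), (3,1)(W), (2,1)(W), all W → L
(6,2): only reaches (4,2)(W), (3,2)(W), (2,2)(W), all W → L
(7,0): only reaches (5,0)(W), (4,0)(W), (3,0)(W), all W → L
(7,1): only reaches (5,1)(W), (4,1)(W), (3,1)(W), all W → L
(7,2): only reaches (5,2)(W), (4,2)(W), (3,2)(W), all W → L
Every other cell has at least one move into one of the L cells above, so it is W.
From (8,2), the L positions reachable in one move are: (6,2).

Move to (6,2).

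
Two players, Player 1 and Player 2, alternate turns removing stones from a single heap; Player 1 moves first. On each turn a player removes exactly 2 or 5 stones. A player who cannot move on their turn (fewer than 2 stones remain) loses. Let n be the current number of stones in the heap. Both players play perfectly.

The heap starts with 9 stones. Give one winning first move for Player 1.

Compute win/loss labels from the base case upward. A position with no move is L. Any other position is W if it can reach an L in one move, else L.
n=0: no move → L
n=1: no move → L
n=2: reaches L-position 0 → W
n=3: reaches L-position 1 → W
n=4: only reaches 2(W), which is W → L
n=5: reaches L-position 0 → W
n=6: reaches L-position 4 → W
n=7: only reaches 5(W), 2(W), all W → L
n=8: only reaches 6(W), 3(W), all W → L
n=9: reaches L-position 7 → W
From 9, the L positions reachable in one move are: 7, 4. Any move reaching one of these is winning.

Remove 2, leaving 7.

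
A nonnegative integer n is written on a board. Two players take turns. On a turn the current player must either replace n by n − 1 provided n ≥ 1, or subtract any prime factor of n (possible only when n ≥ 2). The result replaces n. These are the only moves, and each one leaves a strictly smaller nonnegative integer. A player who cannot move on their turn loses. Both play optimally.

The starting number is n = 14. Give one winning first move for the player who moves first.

Build the W/L table. Terminal = L. A non-terminal position is W if it has a move to some L; otherwise it is L.
n=0: no move → L
n=1: →0(L), so W
n=2: →0(L), so W
n=3: →0(L), so W
n=4: →2(W), 3(W) — all W, so L
n=5: →0(L), so W
n=6: →4(L), so W
n=7: →0(L), so W
n=8: →6(W), 7(W) — all W, so L
n=9: →8(L), so W
n=10: →8(L), so W
n=11: →0(L), so W
n=12: →9(W), 10(W), 11(W) — all W, so L
n=13: →0(L), so W
n=14: →12(L), so W
From 14, the L positions reachable in one move are: 12.

Move to 12.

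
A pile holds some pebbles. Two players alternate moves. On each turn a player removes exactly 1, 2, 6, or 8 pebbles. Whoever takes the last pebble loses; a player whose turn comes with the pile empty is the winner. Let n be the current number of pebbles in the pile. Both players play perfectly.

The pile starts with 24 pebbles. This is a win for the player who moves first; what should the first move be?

Remove 2, leaving 22.

Compute win/loss labels from the base case upward. A position with no move is W. Any other position is W if it can reach an L in one move, else L.
n=0: no move; the opponent has just taken the last pebble and therefore loses → W
n=1: the only move is to 0(W), a W ⇒ L
n=2: can move to 1, which is L ⇒ W
n=3: can move to 1, which is L ⇒ W
n=4: moves to 3(W), 2(W); every one is W ⇒ L
n=5: can move to 4, which is L ⇒ W
n=6: can move to 4, which is L ⇒ W
n=7: can move to 1, which is L ⇒ W
n=8: moves to 7(W), 6(W), 2(W), 0(W); every one is W ⇒ L
n=9: can move to 8, which is L ⇒ W
n=10: can move to 8, which is L ⇒ W
n=11: moves to 10(W), 9(W), 5(W), 3(W); every one is W ⇒ L
n=12: can move to 11, which is L ⇒ W
n=13: can move to 11, which is L ⇒ W
n=14: can move to 8, which is L ⇒ W
n=15: moves to 14(W), 13(W), 9(W), 7(W); every one is W ⇒ L
n=16: can move to 15, which is L ⇒ W
n=17: can move to 15, which is L ⇒ W
n=18: moves to 17(W), 16(W), 12(W), 10(W); every one is W ⇒ L
n=19: can move to 18, which is L ⇒ W
n=20: can move to 18, which is L ⇒ W
n=21: can move to 15, which is L ⇒ W
n=22: moves to 21(W), 20(W), 16(W), 14(W); every one is W ⇒ L
n=23: can move to 22, which is L ⇒ W
n=24: can move to 22, which is L ⇒ W
From 24, the L positions reachable in one move are: 22, 18. Any move reaching one of these is winning.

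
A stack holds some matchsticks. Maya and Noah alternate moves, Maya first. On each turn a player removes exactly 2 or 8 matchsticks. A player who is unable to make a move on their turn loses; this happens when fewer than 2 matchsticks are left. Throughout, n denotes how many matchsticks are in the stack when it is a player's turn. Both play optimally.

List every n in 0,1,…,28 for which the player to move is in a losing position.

0, 1, 4, 5, 10, 11, 14, 15, 20, 21, 24, 25

Positions with no move are L. A position that does have a move is losing for the player to move precisely when every available move leads to a winning position for the opponent. Fill in the labels:
n=0: no move → L
n=1: no move → L
n=2: W (go to 0, an L position)
n=3: W (go to 1, an L position)
n=4: L (sole option 2(W) is W)
n=5: L (sole option 3(W) is W)
n=6: W (go to 4, an L position)
n=7: W (go to 5, an L position)
n=8: W (go to 0, an L position)
n=9: W (go to 1, an L position)
n=10: L (options 8(W), 2(W) are all W)
n=11: L (options 9(W), 3(W) are all W)
n=12: W (go to 10, an L position)
n=13: W (go to 11, an L position)
n=14: L (options 12(W), 6(W) are all W)
n=15: L (options 13(W), 7(W) are all W)
n=16: W (go to 14, an L position)
n=17: W (go to 15, an L position)
n=18: W (go to 10, an L position)
n=19: W (go to 11, an L position)
n=20: L (options 18(W), 12(W) are all W)
n=21: L (options 19(W), 13(W) are all W)
n=22: W (go to 20, an L position)
n=23: W (go to 21, an L position)
n=24: L (options 22(W), 16(W) are all W)
n=25: L (options 23(W), 17(W) are all W)
n=26: W (go to 24, an L position)
n=27: W (go to 25, an L position)
n=28: W (go to 20, an L position)
The losing starting values of n are exactly the entries labelled L in this table (12 of them).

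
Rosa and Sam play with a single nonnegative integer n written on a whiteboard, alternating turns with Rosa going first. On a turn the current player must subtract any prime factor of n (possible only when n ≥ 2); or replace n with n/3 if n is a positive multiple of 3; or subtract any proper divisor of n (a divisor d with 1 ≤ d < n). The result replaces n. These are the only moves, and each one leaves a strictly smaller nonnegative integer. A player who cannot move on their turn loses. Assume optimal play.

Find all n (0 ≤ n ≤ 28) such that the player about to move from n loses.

Build the W/L table. Terminal = L. A non-terminal position is W if it has a move to some L; otherwise it is L.
n=0: no move → L
n=1: no move → L
n=2: W (go to 0, an L position)
n=3: W (go to 0, an L position)
n=4: L (options 2(W), 3(W) are all W)
n=5: W (go to 0, an L position)
n=6: W (go to 4, an L position)
n=7: W (go to 0, an L position)
n=8: W (go to 4, an L position)
n=9: L (options 3(W), 6(W), 8(W) are all W)
n=10: W (go to 9, an L position)
n=11: W (go to 0, an L position)
n=12: W (go to 4, an L position)
n=13: W (go to 0, an L position)
n=14: L (options 7(W), 12(W), 13(W) are all W)
n=15: W (go to 14, an L position)
n=16: W (go to 14, an L position)
n=17: W (go to 0, an L position)
n=18: W (go to 9, an L position)
n=19: W (go to 0, an L position)
n=20: L (options 10(W), 15(W), 16(W), 18(W), 19(W) are all W)
n=21: W (go to 14, an L position)
n=22: W (go to 20, an L position)
n=23: W (go to 0, an L position)
n=24: W (go to 20, an L position)
n=25: W (go to 20, an L position)
n=26: L (options 13(W), 24(W), 25(W) are all W)
n=27: W (go to 9, an L position)
n=28: W (go to 14, an L position)
Reading off the rows marked L gives the requested list; there are 7 such values of n.

0, 1, 4, 9, 14, 20, 26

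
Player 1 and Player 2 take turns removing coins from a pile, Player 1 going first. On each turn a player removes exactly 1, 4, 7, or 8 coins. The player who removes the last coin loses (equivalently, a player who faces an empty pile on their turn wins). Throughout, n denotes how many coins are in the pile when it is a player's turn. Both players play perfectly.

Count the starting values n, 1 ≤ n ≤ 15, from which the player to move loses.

5

Positions with no move are W. A position that does have a move is losing for the player to move precisely when every available move leads to a winning position for the opponent. Fill in the labels:
n=0: no move; the opponent has just taken the last coin and therefore loses → W
n=1: L (sole option 0(W) is W)
n=2: W (go to 1, an L position)
n=3: L (sole option 2(W) is W)
n=4: W (go to 3, an L position)
n=5: W (go to 1, an L position)
n=6: L (options 5(W), 2(W) are all W)
n=7: W (go to 6, an L position)
n=8: W (go to 1, an L position)
n=9: W (go to 1, an L position)
n=10: W (go to 6, an L position)
n=11: W (go to 3, an L position)
n=12: L (options 11(W), 8(W), 5(W), 4(W) are all W)
n=13: W (go to 12, an L position)
n=14: W (go to 6, an L position)
n=15: L (options 14(W), 11(W), 8(W), 7(W) are all W)
L entries with 1 ≤ n ≤ 15 (the range starts at n=1): n = 1, 3, 6, 12, 15; that makes 5.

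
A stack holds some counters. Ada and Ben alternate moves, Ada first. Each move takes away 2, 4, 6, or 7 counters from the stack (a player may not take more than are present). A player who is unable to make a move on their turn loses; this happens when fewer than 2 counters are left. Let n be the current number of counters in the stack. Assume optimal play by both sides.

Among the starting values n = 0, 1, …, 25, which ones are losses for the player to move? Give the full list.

0, 1, 9, 10, 18, 19

Work bottom-up. With no move the player to move loses. Otherwise the position is W if at least one move leads to an L position for the opponent, and L if every move leads to a W.
n=0: no move → L
n=1: no move → L
n=2: reaches L-position 0 → W
n=3: reaches L-position 1 → W
n=4: reaches L-position 0 → W
n=5: reaches L-position 1 → W
n=6: reaches L-position 0 → W
n=7: reaches L-position 1 → W
n=8: reaches L-position 1 → W
n=9: only reaches 7(W), 5(W), 3(W), 2(W), all W → L
n=10: only reaches 8(W), 6(W), 4(W), 3(W), all W → L
n=11: reaches L-position 9 → W
n=12: reaches L-position 10 → W
n=13: reaches L-position 9 → W
n=14: reaches L-position 10 → W
n=15: reaches L-position 9 → W
n=16: reaches L-position 10 → W
n=17: reaches L-position 10 → W
n=18: only reaches 16(W), 14(W), 12(W), 11(W), all W → L
n=19: only reaches 17(W), 15(W), 13(W), 12(W), all W → L
n=20: reaches L-position 18 → W
n=21: reaches L-position 19 → W
n=22: reaches L-position 18 → W
n=23: reaches L-position 19 → W
n=24: reaches L-position 18 → W
n=25: reaches L-position 19 → W
The losing starting values of n are exactly the entries labelled L in this table (6 of them).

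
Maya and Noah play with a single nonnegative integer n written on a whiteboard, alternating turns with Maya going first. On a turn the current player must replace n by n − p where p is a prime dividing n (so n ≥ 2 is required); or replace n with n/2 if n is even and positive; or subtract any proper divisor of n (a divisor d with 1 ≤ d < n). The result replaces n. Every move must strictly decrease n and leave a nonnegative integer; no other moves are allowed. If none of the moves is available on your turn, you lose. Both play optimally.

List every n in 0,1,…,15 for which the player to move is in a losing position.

Compute win/loss labels from the base case upward. A position with no move is L. Any other position is W if it can reach an L in one move, else L.
n=0: no move → L
n=1: no move → L
n=2: reaches L-position 0 → W
n=3: reaches L-position 0 → W
n=4: only reaches 2(W), 3(W), all W → L
n=5: reaches L-position 0 → W
n=6: reaches L-position 4 → W
n=7: reaches L-position 0 → W
n=8: reaches L-position 4 → W
n=9: only reaches 6(W), 8(W), all W → L
n=10: reaches L-position 9 → W
n=11: reaches L-position 0 → W
n=12: reaches L-position 9 → W
n=13: reaches L-position 0 → W
n=14: only reaches 7(W), 12(W), 13(W), all W → L
n=15: reaches L-position 14 → W
The losing starting values of n are exactly the entries labelled L in this table (5 of them).

0, 1, 4, 9, 14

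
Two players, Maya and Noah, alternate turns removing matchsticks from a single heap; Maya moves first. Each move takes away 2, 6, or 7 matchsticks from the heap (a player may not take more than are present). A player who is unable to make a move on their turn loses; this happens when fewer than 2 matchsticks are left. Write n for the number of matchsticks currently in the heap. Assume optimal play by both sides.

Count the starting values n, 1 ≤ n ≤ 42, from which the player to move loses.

Classify positions by backward induction: terminal positions (no move available) are L. From any other position, the mover wins iff some move reaches an L.
n=0: no move → L
n=1: no move → L
n=2: reaches L-position 0 → W
n=3: reaches L-position 1 → W
n=4: only reaches 2(W), which is W → L
n=5: only reaches 3(W), which is W → L
n=6: reaches L-position 4 → W
n=7: reaches L-position 5 → W
n=8: reaches L-position 1 → W
n=9: only reaches 7(W), 3(W), 2(W), all W → L
n=10: reaches L-position 4 → W
n=11: reaches L-position 9 → W
n=12: reaches L-position 5 → W
n=13: only reaches 11(W), 7(W), 6(W), all W → L
n=14: only reaches 12(W), 8(W), 7(W), all W → L
n=15: reaches L-position 13 → W
n=16: reaches L-position 14 → W
n=17: only reaches 15(W), 11(W), 10(W), all W → L
n=18: only reaches 16(W), 12(W), 11(W), all W → L
n=19: reaches L-position 17 → W
n=20: reaches L-position 18 → W
n=21: reaches L-position 14 → W
n=22: only reaches 20(W), 16(W), 15(W), all W → L
n=23: reaches L-position 17 → W
n=24: reaches L-position 22 → W
n=25: reaches L-position 18 → W
n=26: only reaches 24(W), 20(W), 19(W), all W → L
n=27: only reaches 25(W), 21(W), 20(W), all W → L
n=28: reaches L-position 26 → W
n=29: reaches L-position 27 → W
n=30: only reaches 28(W), 24(W), 23(W), all W → L
n=31: only reaches 29(W), 25(W), 24(W), all W → L
n=32: reaches L-position 30 → W
n=33: reaches L-position 31 → W
n=34: reaches L-position 27 → W
n=35: only reaches 33(W), 29(W), 28(W), all W → L
n=36: reaches L-position 30 → W
n=37: reaches L-position 35 → W
n=38: reaches L-position 31 → W
n=39: only reaches 37(W), 33(W), 32(W), all W → L
n=40: only reaches 38(W), 34(W), 33(W), all W → L
n=41: reaches L-position 39 → W
n=42: reaches L-position 40 → W
L entries with 1 ≤ n ≤ 42 (n=0 is outside the asked range and is not counted): n = 1, 4, 5, 9, 13, 14, 17, 18, 22, 26, 27, 30, 31, 35, 39, 40; that makes 16.

16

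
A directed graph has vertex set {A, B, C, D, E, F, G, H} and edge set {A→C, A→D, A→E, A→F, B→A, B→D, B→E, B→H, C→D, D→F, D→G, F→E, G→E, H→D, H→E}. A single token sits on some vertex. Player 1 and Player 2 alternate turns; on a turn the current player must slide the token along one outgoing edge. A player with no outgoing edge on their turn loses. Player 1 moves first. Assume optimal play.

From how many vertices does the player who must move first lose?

2

Use the standard recursion: the mover loses at a terminal position; elsewhere, the mover wins exactly when some move hands the opponent an L position.
Every edge goes from a vertex to one that appears earlier in the order E, F, G, D, C, A, H, B, so processing vertices in that order labels each vertex after all of its successors.
E: no outgoing edge → L
F: reaches L-position E → W
G: reaches L-position E → W
D: only reaches G(W), F(W), all W → L
C: reaches L-position D → W
A: reaches L-position D → W
H: reaches L-position D → W
B: reaches L-position D → W
The L vertices are D, E; that is 2 in all.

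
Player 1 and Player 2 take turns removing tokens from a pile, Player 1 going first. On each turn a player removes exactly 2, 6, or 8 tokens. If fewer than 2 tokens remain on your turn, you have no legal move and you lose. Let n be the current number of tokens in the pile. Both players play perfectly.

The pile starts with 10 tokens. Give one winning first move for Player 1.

Label each position W (a win for the player to move) or L (a loss). A position with no legal move is L; any other position is W exactly when some move reaches an L, and L when every move reaches a W.
n=0: no move → L
n=1: no move → L
n=2: W (go to 0, an L position)
n=3: W (go to 1, an L position)
n=4: L (sole option 2(W) is W)
n=5: L (sole option 3(W) is W)
n=6: W (go to 4, an L position)
n=7: W (go to 5, an L position)
n=8: W (go to 0, an L position)
n=9: W (go to 1, an L position)
n=10: W (go to 4, an L position)
From 10, the L positions reachable in one move are: 4.

Remove 6, leaving 4.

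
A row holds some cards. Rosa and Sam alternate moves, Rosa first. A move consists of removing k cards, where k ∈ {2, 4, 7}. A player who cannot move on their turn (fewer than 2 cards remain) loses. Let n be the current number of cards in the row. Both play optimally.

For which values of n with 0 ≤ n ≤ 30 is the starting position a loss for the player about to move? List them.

0, 1, 6, 9, 12, 15, 18, 21, 24, 27, 30

Work bottom-up. With no move the player to move loses. Otherwise the position is W if at least one move leads to an L position for the opponent, and L if every move leads to a W.
n=0: no move → L
n=1: no move → L
n=2: →0(L), so W
n=3: →1(L), so W
n=4: →0(L), so W
n=5: →1(L), so W
n=6: →4(W), 2(W) — all W, so L
n=7: →0(L), so W
n=8: →6(L), so W
n=9: →7(W), 5(W), 2(W) — all W, so L
n=10: →6(L), so W
n=11: →9(L), so W
n=12: →10(W), 8(W), 5(W) — all W, so L
n=13: →9(L), so W
n=14: →12(L), so W
n=15: →13(W), 11(W), 8(W) — all W, so L
n=16: →12(L), so W
n=17: →15(L), so W
n=18: →16(W), 14(W), 11(W) — all W, so L
n=19: →15(L), so W
n=20: →18(L), so W
n=21: →19(W), 17(W), 14(W) — all W, so L
n=22: →18(L), so W
n=23: →21(L), so W
n=24: →22(W), 20(W), 17(W) — all W, so L
n=25: →21(L), so W
n=26: →24(L), so W
n=27: →25(W), 23(W), 20(W) — all W, so L
n=28: →24(L), so W
n=29: →27(L), so W
n=30: →28(W), 26(W), 23(W) — all W, so L
The losing starting values of n are exactly the entries labelled L in this table (11 of them).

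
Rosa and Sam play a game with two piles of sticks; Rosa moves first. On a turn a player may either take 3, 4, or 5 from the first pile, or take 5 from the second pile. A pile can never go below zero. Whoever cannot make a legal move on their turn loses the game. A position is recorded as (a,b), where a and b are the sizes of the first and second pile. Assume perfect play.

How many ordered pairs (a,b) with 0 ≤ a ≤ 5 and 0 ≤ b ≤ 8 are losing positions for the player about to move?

27

Positions with no move are L. A position that does have a move is losing for the player to move precisely when every available move leads to a winning position for the opponent. Fill in the labels:
Every move lowers a or b (never raises either), so fill the grid row by row in increasing a, and left to right within a row: each cell's successors are then already labelled.
      b=0  b=1  b=2  b=3  b=4  b=5  b=6  b=7  b=8
a=0:    L    L    L    L    L    W    W    W    W
a=1:    L    L    L    L    L    W    W    W    W
a=2:    L    L    L    L    L    W    W    W    W
a=3:    W    W    W    W    W    L    L    L    L
a=4:    W    W    W    W    W    L    L    L    L
a=5:    W    W    W    W    W    L    L    L    L
Cells with no legal move (terminal, hence L): (0,0), (0,1), (0,2), (0,3), (0,4), (1,0), (1,1), (1,2), (1,3), (1,4), (2,0), (2,1), (2,2), (2,3), (2,4).
The remaining L cells, each justified by listing all of its moves:
(3,5): →(0,5)(W), (3,0)(W) — all W, so L
(3,6): →(0,6)(W), (3,1)(W) — all W, so L
(3,7): →(0,7)(W), (3,2)(W) — all W, so L
(3,8): →(0,8)(W), (3,3)(W) — all W, so L
(4,5): →(1,5)(W), (0,5)(W), (4,0)(W) — all W, so L
(4,6): →(1,6)(W), (0,6)(W), (4,1)(W) — all W, so L
(4,7): →(1,7)(W), (0,7)(W), (4,2)(W) — all W, so L
(4,8): →(1,8)(W), (0,8)(W), (4,3)(W) — all W, so L
(5,5): →(2,5)(W), (1,5)(W), (0,5)(W), (5,0)(W) — all W, so L
(5,6): →(2,6)(W), (1,6)(W), (0,6)(W), (5,1)(W) — all W, so L
(5,7): →(2,7)(W), (1,7)(W), (0,7)(W), (5,2)(W) — all W, so L
(5,8): →(2,8)(W), (1,8)(W), (0,8)(W), (5,3)(W) — all W, so L
Every other cell has at least one move into one of the L cells above, so it is W.
L cells per row: a=0: 5, a=1: 5, a=2: 5, a=3: 4, a=4: 4, a=5: 4; total 27.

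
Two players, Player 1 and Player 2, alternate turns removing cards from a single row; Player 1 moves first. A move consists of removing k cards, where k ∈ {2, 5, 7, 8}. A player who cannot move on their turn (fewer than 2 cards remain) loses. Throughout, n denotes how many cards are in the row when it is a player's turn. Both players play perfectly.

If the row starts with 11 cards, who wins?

Label each position W (a win for the player to move) or L (a loss). A position with no legal move is L; any other position is W exactly when some move reaches an L, and L when every move reaches a W.
n=0: no move → L
n=1: no move → L
n=2: →0(L), so W
n=3: →1(L), so W
n=4: →2(W) only, which is W, so L
n=5: →0(L), so W
n=6: →4(L), so W
n=7: →0(L), so W
n=8: →1(L), so W
n=9: →4(L), so W
n=10: →8(W), 5(W), 3(W), 2(W) — all W, so L
n=11: →4(L), so W
From 11 Player 1 can remove 7, leaving 4, reaching an L position.

Player 1 wins.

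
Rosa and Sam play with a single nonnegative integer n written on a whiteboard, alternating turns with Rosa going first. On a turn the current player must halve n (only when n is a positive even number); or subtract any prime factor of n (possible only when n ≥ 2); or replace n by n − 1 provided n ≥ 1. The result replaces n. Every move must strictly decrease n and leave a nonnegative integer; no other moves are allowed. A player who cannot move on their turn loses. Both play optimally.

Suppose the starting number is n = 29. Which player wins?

Build the W/L table. Terminal = L. A non-terminal position is W if it has a move to some L; otherwise it is L.
n=0: no move → L
n=1: reaches L-position 0 → W
n=2: reaches L-position 0 → W
n=3: reaches L-position 0 → W
n=4: only reaches 2(W), 3(W), all W → L
n=5: reaches L-position 0 → W
n=6: reaches L-position 4 → W
n=7: reaches L-position 0 → W
n=8: reaches L-position 4 → W
n=9: only reaches 6(W), 8(W), all W → L
n=10: reaches L-position 9 → W
n=11: reaches L-position 0 → W
n=12: reaches L-position 9 → W
n=13: reaches L-position 0 → W
n=14: only reaches 7(W), 12(W), 13(W), all W → L
n=15: reaches L-position 14 → W
n=16: reaches L-position 14 → W
n=17: reaches L-position 0 → W
n=18: reaches L-position 9 → W
n=19: reaches L-position 0 → W
n=20: only reaches 10(W), 15(W), 18(W), 19(W), all W → L
n=21: reaches L-position 14 → W
n=22: reaches L-position 20 → W
n=23: reaches L-position 0 → W
n=24: only reaches 12(W), 21(W), 22(W), 23(W), all W → L
n=25: reaches L-position 20 → W
n=26: reaches L-position 24 → W
n=27: reaches L-position 24 → W
n=28: reaches L-position 14 → W
n=29: reaches L-position 0 → W
The starting position 29 is W: Rosa should move to 0, handing over an L position.

Rosa wins.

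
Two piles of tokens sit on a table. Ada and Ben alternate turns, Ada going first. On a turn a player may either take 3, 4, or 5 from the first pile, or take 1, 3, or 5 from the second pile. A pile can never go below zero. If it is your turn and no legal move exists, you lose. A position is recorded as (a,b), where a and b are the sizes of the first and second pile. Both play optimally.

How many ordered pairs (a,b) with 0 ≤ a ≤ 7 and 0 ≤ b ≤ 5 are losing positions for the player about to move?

Label each position W (a win for the player to move) or L (a loss). A position with no legal move is L; any other position is W exactly when some move reaches an L, and L when every move reaches a W.
Every move lowers a or b (never raises either), so fill the grid row by row in increasing a, and left to right within a row: each cell's successors are then already labelled.
      b=0  b=1  b=2  b=3  b=4  b=5
a=0:    L    W    L    W    L    W
a=1:    L    W    L    W    L    W
a=2:    L    W    L    W    L    W
a=3:    W    L    W    L    W    L
a=4:    W    L    W    L    W    L
a=5:    W    L    W    L    W    L
a=6:    W    W    W    W    W    W
a=7:    W    W    W    W    W    W
Cells with no legal move (terminal, hence L): (0,0), (1,0), (2,0).
The remaining L cells, each justified by listing all of its moves:
(0,2): →(0,1)(W) only, which is W, so L
(0,4): →(0,3)(W), (0,1)(W) — all W, so L
(1,2): →(1,1)(W) only, which is W, so L
(1,4): →(1,3)(W), (1,1)(W) — all W, so L
(2,2): →(2,1)(W) only, which is W, so L
(2,4): →(2,3)(W), (2,1)(W) — all W, so L
(3,1): →(0,1)(W), (3,0)(W) — all W, so L
(3,3): →(0,3)(W), (3,2)(W), (3,0)(W) — all W, so L
(3,5): →(0,5)(W), (3,4)(W), (3,2)(W), (3,0)(W) — all W, so L
(4,1): →(1,1)(W), (0,1)(W), (4,0)(W) — all W, so L
(4,3): →(1,3)(W), (0,3)(W), (4,2)(W), (4,0)(W) — all W, so L
(4,5): →(1,5)(W), (0,5)(W), (4,4)(W), (4,2)(W), (4,0)(W) — all W, so L
(5,1): →(2,1)(W), (1,1)(W), (0,1)(W), (5,0)(W) — all W, so L
(5,3): →(2,3)(W), (1,3)(W), (0,3)(W), (5,2)(W), (5,0)(W) — all W, so L
(5,5): →(2,5)(W), (1,5)(W), (0,5)(W), (5,4)(W), (5,2)(W), (5,0)(W) — all W, so L
Every other cell has at least one move into one of the L cells above, so it is W.
L cells per row: a=0: 3, a=1: 3, a=2: 3, a=3: 3, a=4: 3, a=5: 3, a=6: 0, a=7: 0; total 18.

18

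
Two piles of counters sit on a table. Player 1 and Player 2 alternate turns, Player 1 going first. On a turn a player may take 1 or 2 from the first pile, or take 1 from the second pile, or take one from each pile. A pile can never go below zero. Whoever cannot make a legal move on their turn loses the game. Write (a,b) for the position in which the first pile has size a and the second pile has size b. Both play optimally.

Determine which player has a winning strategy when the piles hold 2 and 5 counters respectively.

Player 2 wins.

Classify positions by backward induction: terminal positions (no move available) are L. From any other position, the mover wins iff some move reaches an L.
No move ever increases a pile, so every position that can arise here has a ≤ 2 and b ≤ 5; it is enough to label the cells with 0 ≤ a ≤ 2 and 0 ≤ b ≤ 5.
Every move lowers a or b (never raises either), so fill the grid row by row in increasing a, and left to right within a row: each cell's successors are then already labelled.
      b=0  b=1  b=2  b=3  b=4  b=5
a=0:    L    W    L    W    L    W
a=1:    W    W    W    W    W    W
a=2:    W    L    W    L    W    L
Cells with no legal move (terminal, hence L): (0,0).
The remaining L cells, each justified by listing all of its moves:
(0,2): L (sole option (0,1)(W) is W)
(0,4): L (sole option (0,3)(W) is W)
(2,1): L (options (1,1)(W), (0,1)(W), (2,0)(W), (1,0)(W) are all W)
(2,3): L (options (1,3)(W), (0,3)(W), (2,2)(W), (1,2)(W) are all W)
(2,5): L (options (1,5)(W), (0,5)(W), (2,4)(W), (1,4)(W) are all W)
Every other cell has at least one move into one of the L cells above, so it is W.
Every move from (2,5) reaches a W position, so the mover loses.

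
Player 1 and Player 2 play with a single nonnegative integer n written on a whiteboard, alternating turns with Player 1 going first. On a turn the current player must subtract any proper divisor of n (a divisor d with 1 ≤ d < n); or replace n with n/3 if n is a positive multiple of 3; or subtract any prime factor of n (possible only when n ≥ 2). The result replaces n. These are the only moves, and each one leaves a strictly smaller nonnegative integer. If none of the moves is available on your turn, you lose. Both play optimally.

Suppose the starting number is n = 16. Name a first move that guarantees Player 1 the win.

Move to 14.

Classify positions by backward induction: terminal positions (no move available) are L. From any other position, the mover wins iff some move reaches an L.
n=0: no move → L
n=1: no move → L
n=2: reaches L-position 0 → W
n=3: reaches L-position 0 → W
n=4: only reaches 2(W), 3(W), all W → L
n=5: reaches L-position 0 → W
n=6: reaches L-position 4 → W
n=7: reaches L-position 0 → W
n=8: reaches L-position 4 → W
n=9: only reaches 3(W), 6(W), 8(W), all W → L
n=10: reaches L-position 9 → W
n=11: reaches L-position 0 → W
n=12: reaches L-position 4 → W
n=13: reaches L-position 0 → W
n=14: only reaches 7(W), 12(W), 13(W), all W → L
n=15: reaches L-position 14 → W
n=16: reaches L-position 14 → W
From 16, the L positions reachable in one move are: 14.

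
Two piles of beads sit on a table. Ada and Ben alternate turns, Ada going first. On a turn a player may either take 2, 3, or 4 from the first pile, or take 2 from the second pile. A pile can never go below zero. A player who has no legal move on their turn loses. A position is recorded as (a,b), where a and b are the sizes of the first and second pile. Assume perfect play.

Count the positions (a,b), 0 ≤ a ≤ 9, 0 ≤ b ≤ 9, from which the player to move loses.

Positions with no move are L. A position that does have a move is losing for the player to move precisely when every available move leads to a winning position for the opponent. Fill in the labels:
Every move lowers a or b (never raises either), so fill the grid row by row in increasing a, and left to right within a row: each cell's successors are then already labelled.
      b=0  b=1  b=2  b=3  b=4  b=5  b=6  b=7  b=8  b=9
a=0:    L    L    W    W    L    L    W    W    L    L
a=1:    L    L    W    W    L    L    W    W    L    L
a=2:    W    W    L    L    W    W    L    L    W    W
a=3:    W    W    L    L    W    W    L    L    W    W
a=4:    W    W    W    W    W    W    W    W    W    W
a=5:    W    W    W    W    W    W    W    W    W    W
a=6:    L    L    W    W    L    L    W    W    L    L
a=7:    L    L    W    W    L    L    W    W    L    L
a=8:    W    W    L    L    W    W    L    L    W    W
a=9:    W    W    L    L    W    W    L    L    W    W
Cells with no legal move (terminal, hence L): (0,0), (0,1), (1,0), (1,1).
The remaining L cells, each justified by listing all of its moves:
(0,4): only reaches (0,2)(W), which is W → L
(0,5): only reaches (0,3)(W), which is W → L
(0,8): only reaches (0,6)(W), which is W → L
(0,9): only reaches (0,7)(W), which is W → L
(1,4): only reaches (1,2)(W), which is W → L
(1,5): only reaches (1,3)(W), which is W → L
(1,8): only reaches (1,6)(W), which is W → L
(1,9): only reaches (1,7)(W), which is W → L
(2,2): only reaches (0,2)(W), (2,0)(W), all W → L
(2,3): only reaches (0,3)(W), (2,1)(W), all W → L
(2,6): only reaches (0,6)(W), (2,4)(W), all W → L
(2,7): only reaches (0,7)(W), (2,5)(W), all W → L
(3,2): only reaches (1,2)(W), (0,2)(W), (3,0)(W), all W → L
(3,3): only reaches (1,3)(W), (0,3)(W), (3,1)(W), all W → L
(3,6): only reaches (1,6)(W), (0,6)(W), (3,4)(W), all W → L
(3,7): only reaches (1,7)(W), (0,7)(W), (3,5)(W), all W → L
(6,0): only reaches (4,0)(W), (3,0)(W), (2,0)(W), all W → L
(6,1): only reaches (4,1)(W), (3,1)(W), (2,1)(W), all W → L
(6,4): only reaches (4,4)(W), (3,4)(W), (2,4)(W), (6,2)(W), all W → L
(6,5): only reaches (4,5)(W), (3,5)(W), (2,5)(W), (6,3)(W), all W → L
(6,8): only reaches (4,8)(W), (3,8)(W), (2,8)(W), (6,6)(W), all W → L
(6,9): only reaches (4,9)(W), (3,9)(W), (2,9)(W), (6,7)(W), all W → L
(7,0): only reaches (5,0)(W), (4,0)(W), (3,0)(W), all W → L
(7,1): only reaches (5,1)(W), (4,1)(W), (3,1)(W), all W → L
(7,4): only reaches (5,4)(W), (4,4)(W), (3,4)(W), (7,2)(W), all W → L
(7,5): only reaches (5,5)(W), (4,5)(W), (3,5)(W), (7,3)(W), all W → L
(7,8): only reaches (5,8)(W), (4,8)(W), (3,8)(W), (7,6)(W), all W → L
(7,9): only reaches (5,9)(W), (4,9)(W), (3,9)(W), (7,7)(W), all W → L
(8,2): only reaches (6,2)(W), (5,2)(W), (4,2)(W), (8,0)(W), all W → L
(8,3): only reaches (6,3)(W), (5,3)(W), (4,3)(W), (8,1)(W), all W → L
(8,6): only reaches (6,6)(W), (5,6)(W), (4,6)(W), (8,4)(W), all W → L
(8,7): only reaches (6,7)(W), (5,7)(W), (4,7)(W), (8,5)(W), all W → L
(9,2): only reaches (7,2)(W), (6,2)(W), (5,2)(W), (9,0)(W), all W → L
(9,3): only reaches (7,3)(W), (6,3)(W), (5,3)(W), (9,1)(W), all W → L
(9,6): only reaches (7,6)(W), (6,6)(W), (5,6)(W), (9,4)(W), all W → L
(9,7): only reaches (7,7)(W), (6,7)(W), (5,7)(W), (9,5)(W), all W → L
Every other cell has at least one move into one of the L cells above, so it is W.
L cells per row: a=0: 6, a=1: 6, a=2: 4, a=3: 4, a=4: 0, a=5: 0, a=6: 6, a=7: 6, a=8: 4, a=9: 4; total 40.

40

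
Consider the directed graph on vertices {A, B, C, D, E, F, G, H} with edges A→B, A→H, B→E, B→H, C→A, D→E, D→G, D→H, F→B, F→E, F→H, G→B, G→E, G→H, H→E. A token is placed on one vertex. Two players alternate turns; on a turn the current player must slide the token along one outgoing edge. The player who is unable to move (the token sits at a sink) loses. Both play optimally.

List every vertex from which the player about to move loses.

Positions with no move are L. A position that does have a move is losing for the player to move precisely when every available move leads to a winning position for the opponent. Fill in the labels:
Every edge goes from a vertex to one that appears earlier in the order E, H, B, A, G, D, F, C, so processing vertices in that order labels each vertex after all of its successors.
E: no outgoing edge → L
H: →E(L), so W
B: →E(L), so W
A: →B(W), H(W) — all W, so L
G: →E(L), so W
D: →E(L), so W
F: →E(L), so W
C: →A(L), so W
Reading off the rows marked L gives the requested list; there are 2 such vertices.

A, E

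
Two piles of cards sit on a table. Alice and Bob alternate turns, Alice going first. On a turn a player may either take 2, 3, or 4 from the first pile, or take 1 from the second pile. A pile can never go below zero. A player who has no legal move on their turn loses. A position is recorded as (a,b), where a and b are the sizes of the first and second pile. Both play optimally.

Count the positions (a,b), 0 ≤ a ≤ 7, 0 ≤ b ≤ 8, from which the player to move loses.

Build the W/L table. Terminal = L. A non-terminal position is W if it has a move to some L; otherwise it is L.
Every move lowers a or b (never raises either), so fill the grid row by row in increasing a, and left to right within a row: each cell's successors are then already labelled.
      b=0  b=1  b=2  b=3  b=4  b=5  b=6  b=7  b=8
a=0:    L    W    L    W    L    W    L    W    L
a=1:    L    W    L    W    L    W    L    W    L
a=2:    W    L    W    L    W    L    W    L    W
a=3:    W    L    W    L    W    L    W    L    W
a=4:    W    W    W    W    W    W    W    W    W
a=5:    W    W    W    W    W    W    W    W    W
a=6:    L    W    L    W    L    W    L    W    L
a=7:    L    W    L    W    L    W    L    W    L
Cells with no legal move (terminal, hence L): (0,0), (1,0).
The remaining L cells, each justified by listing all of its moves:
(0,2): L (sole option (0,1)(W) is W)
(0,4): L (sole option (0,3)(W) is W)
(0,6): L (sole option (0,5)(W) is W)
(0,8): L (sole option (0,7)(W) is W)
(1,2): L (sole option (1,1)(W) is W)
(1,4): L (sole option (1,3)(W) is W)
(1,6): L (sole option (1,5)(W) is W)
(1,8): L (sole option (1,7)(W) is W)
(2,1): L (options (0,1)(W), (2,0)(W) are all W)
(2,3): L (options (0,3)(W), (2,2)(W) are all W)
(2,5): L (options (0,5)(W), (2,4)(W) are all W)
(2,7): L (options (0,7)(W), (2,6)(W) are all W)
(3,1): L (options (1,1)(W), (0,1)(W), (3,0)(W) are all W)
(3,3): L (options (1,3)(W), (0,3)(W), (3,2)(W) are all W)
(3,5): L (options (1,5)(W), (0,5)(W), (3,4)(W) are all W)
(3,7): L (options (1,7)(W), (0,7)(W), (3,6)(W) are all W)
(6,0): L (options (4,0)(W), (3,0)(W), (2,0)(W) are all W)
(6,2): L (options (4,2)(W), (3,2)(W), (2,2)(W), (6,1)(W) are all W)
(6,4): L (options (4,4)(W), (3,4)(W), (2,4)(W), (6,3)(W) are all W)
(6,6): L (options (4,6)(W), (3,6)(W), (2,6)(W), (6,5)(W) are all W)
(6,8): L (options (4,8)(W), (3,8)(W), (2,8)(W), (6,7)(W) are all W)
(7,0): L (options (5,0)(W), (4,0)(W), (3,0)(W) are all W)
(7,2): L (options (5,2)(W), (4,2)(W), (3,2)(W), (7,1)(W) are all W)
(7,4): L (options (5,4)(W), (4,4)(W), (3,4)(W), (7,3)(W) are all W)
(7,6): L (options (5,6)(W), (4,6)(W), (3,6)(W), (7,5)(W) are all W)
(7,8): L (options (5,8)(W), (4,8)(W), (3,8)(W), (7,7)(W) are all W)
Every other cell has at least one move into one of the L cells above, so it is W.
L cells per row: a=0: 5, a=1: 5, a=2: 4, a=3: 4, a=4: 0, a=5: 0, a=6: 5, a=7: 5; total 28.

28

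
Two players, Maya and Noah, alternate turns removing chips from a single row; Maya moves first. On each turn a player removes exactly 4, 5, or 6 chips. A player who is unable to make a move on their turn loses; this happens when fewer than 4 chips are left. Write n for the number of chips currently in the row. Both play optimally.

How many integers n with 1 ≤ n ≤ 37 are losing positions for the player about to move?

15

Use the standard recursion: the mover loses at a terminal position; elsewhere, the mover wins exactly when some move hands the opponent an L position.
n=0: no move → L
n=1: no move → L
n=2: no move → L
n=3: no move → L
n=4: →0(L), so W
n=5: →1(L), so W
n=6: →2(L), so W
n=7: →3(L), so W
n=8: →3(L), so W
n=9: →3(L), so W
n=10: →6(W), 5(W), 4(W) — all W, so L
n=11: →7(W), 6(W), 5(W) — all W, so L
n=12: →8(W), 7(W), 6(W) — all W, so L
n=13: →9(W), 8(W), 7(W) — all W, so L
n=14: →10(L), so W
n=15: →11(L), so W
n=16: →12(L), so W
n=17: →13(L), so W
n=18: →13(L), so W
n=19: →13(L), so W
n=20: →16(W), 15(W), 14(W) — all W, so L
n=21: →17(W), 16(W), 15(W) — all W, so L
n=22: →18(W), 17(W), 16(W) — all W, so L
n=23: →19(W), 18(W), 17(W) — all W, so L
n=24: →20(L), so W
n=25: →21(L), so W
n=26: →22(L), so W
n=27: →23(L), so W
n=28: →23(L), so W
n=29: →23(L), so W
n=30: →26(W), 25(W), 24(W) — all W, so L
n=31: →27(W), 26(W), 25(W) — all W, so L
n=32: →28(W), 27(W), 26(W) — all W, so L
n=33: →29(W), 28(W), 27(W) — all W, so L
n=34: →30(L), so W
n=35: →31(L), so W
n=36: →32(L), so W
n=37: →33(L), so W
L entries with 1 ≤ n ≤ 37 (n=0 is outside the asked range and is not counted): n = 1, 2, 3, 10, 11, 12, 13, 20, 21, 22, 23, 30, 31, 32, 33; that makes 15.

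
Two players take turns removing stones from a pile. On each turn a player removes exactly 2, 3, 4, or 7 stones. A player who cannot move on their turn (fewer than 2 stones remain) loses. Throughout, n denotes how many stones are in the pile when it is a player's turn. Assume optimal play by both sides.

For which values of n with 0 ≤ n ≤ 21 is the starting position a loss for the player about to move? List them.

0, 1, 6, 11, 12, 17

Label each position W (a win for the player to move) or L (a loss). A position with no legal move is L; any other position is W exactly when some move reaches an L, and L when every move reaches a W.
n=0: no move → L
n=1: no move → L
n=2: can move to 0, which is L ⇒ W
n=3: can move to 1, which is L ⇒ W
n=4: can move to 1, which is L ⇒ W
n=5: can move to 1, which is L ⇒ W
n=6: moves to 4(W), 3(W), 2(W); every one is W ⇒ L
n=7: can move to 0, which is L ⇒ W
n=8: can move to 6, which is L ⇒ W
n=9: can move to 6, which is L ⇒ W
n=10: can move to 6, which is L ⇒ W
n=11: moves to 9(W), 8(W), 7(W), 4(W); every one is W ⇒ L
n=12: moves to 10(W), 9(W), 8(W), 5(W); every one is W ⇒ L
n=13: can move to 11, which is L ⇒ W
n=14: can move to 12, which is L ⇒ W
n=15: can move to 12, which is L ⇒ W
n=16: can move to 12, which is L ⇒ W
n=17: moves to 15(W), 14(W), 13(W), 10(W); every one is W ⇒ L
n=18: can move to 11, which is L ⇒ W
n=19: can move to 17, which is L ⇒ W
n=20: can move to 17, which is L ⇒ W
n=21: can move to 17, which is L ⇒ W
The losing starting values of n are exactly the entries labelled L in this table (6 of them).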